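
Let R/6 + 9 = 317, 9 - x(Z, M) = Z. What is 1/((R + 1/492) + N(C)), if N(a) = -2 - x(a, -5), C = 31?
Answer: 492/919057 ≈ 0.00053533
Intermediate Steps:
x(Z, M) = 9 - Z
R = 1848 (R = -54 + 6*317 = -54 + 1902 = 1848)
N(a) = -11 + a (N(a) = -2 - (9 - a) = -2 + (-9 + a) = -11 + a)
1/((R + 1/492) + N(C)) = 1/((1848 + 1/492) + (-11 + 31)) = 1/((1848 + 1/492) + 20) = 1/(909217/492 + 20) = 1/(919057/492) = 492/919057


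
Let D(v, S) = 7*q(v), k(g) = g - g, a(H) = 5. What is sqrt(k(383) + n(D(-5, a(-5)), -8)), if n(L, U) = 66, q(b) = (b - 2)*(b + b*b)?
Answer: sqrt(66) ≈ 8.1240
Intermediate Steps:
q(b) = (-2 + b)*(b + b**2)
k(g) = 0
D(v, S) = 7*v*(-2 + v**2 - v) (D(v, S) = 7*(v*(-2 + v**2 - v)) = 7*v*(-2 + v**2 - v))
sqrt(k(383) + n(D(-5, a(-5)), -8)) = sqrt(0 + 66) = sqrt(66)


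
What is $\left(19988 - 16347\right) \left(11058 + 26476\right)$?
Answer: $136661294$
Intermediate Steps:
$\left(19988 - 16347\right) \left(11058 + 26476\right) = \left(19988 - 16347\right) 37534 = 3641 \cdot 37534 = 136661294$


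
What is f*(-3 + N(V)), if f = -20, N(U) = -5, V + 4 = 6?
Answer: 160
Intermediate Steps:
V = 2 (V = -4 + 6 = 2)
f*(-3 + N(V)) = -20*(-3 - 5) = -20*(-8) = 160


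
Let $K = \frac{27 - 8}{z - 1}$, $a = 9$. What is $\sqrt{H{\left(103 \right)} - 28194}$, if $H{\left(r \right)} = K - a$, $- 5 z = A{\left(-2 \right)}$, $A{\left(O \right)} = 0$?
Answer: $i \sqrt{28222} \approx 167.99 i$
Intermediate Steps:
$z = 0$ ($z = \left(- \frac{1}{5}\right) 0 = 0$)
$K = -19$ ($K = \frac{27 - 8}{0 - 1} = \frac{19}{-1} = 19 \left(-1\right) = -19$)
$H{\left(r \right)} = -28$ ($H{\left(r \right)} = -19 - 9 = -28$)
$\sqrt{H{\left(103 \right)} - 28194} = \sqrt{-28 - 28194} = \sqrt{-28222} = i \sqrt{28222}$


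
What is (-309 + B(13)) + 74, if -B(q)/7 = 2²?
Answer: -263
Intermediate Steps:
B(q) = -28 (B(q) = -7*2² = -7*4 = -28)
(-309 + B(13)) + 74 = (-309 - 28) + 74 = -337 + 74 = -263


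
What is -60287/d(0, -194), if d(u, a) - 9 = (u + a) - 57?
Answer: 60287/242 ≈ 249.12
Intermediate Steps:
d(u, a) = -48 + a + u (d(u, a) = 9 + ((u + a) - 57) = 9 + ((a + u) - 57) = 9 + (-57 + a + u) = -48 + a + u)
-60287/d(0, -194) = -60287/(-48 - 194 + 0) = -60287/(-242) = -60287*(-1/242) = 60287/242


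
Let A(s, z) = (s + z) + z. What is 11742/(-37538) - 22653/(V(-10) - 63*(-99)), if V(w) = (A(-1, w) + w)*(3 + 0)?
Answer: -153748527/38438912 ≈ -3.9998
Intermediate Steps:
A(s, z) = s + 2*z
V(w) = -3 + 9*w (V(w) = ((-1 + 2*w) + w)*(3 + 0) = (-1 + 3*w)*3 = -3 + 9*w)
11742/(-37538) - 22653/(V(-10) - 63*(-99)) = 11742/(-37538) - 22653/((-3 + 9*(-10)) - 63*(-99)) = 11742*(-1/37538) - 22653/((-3 - 90) + 6237) = -5871/18769 - 22653/(-93 + 6237) = -5871/18769 - 22653/6144 = -5871/18769 - 22653*1/6144 = -5871/18769 - 7551/2048 = -153748527/38438912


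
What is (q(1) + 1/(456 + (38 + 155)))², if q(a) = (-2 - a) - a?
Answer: 6734025/421201 ≈ 15.988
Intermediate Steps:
q(a) = -2 - 2*a
(q(1) + 1/(456 + (38 + 155)))² = ((-2 - 2*1) + 1/(456 + (38 + 155)))² = ((-2 - 2) + 1/(456 + 193))² = (-4 + 1/649)² = (-2595/649)² = 6734025/421201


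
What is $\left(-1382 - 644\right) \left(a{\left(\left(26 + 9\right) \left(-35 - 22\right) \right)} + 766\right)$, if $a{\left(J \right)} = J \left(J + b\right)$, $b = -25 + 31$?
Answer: $-8040831346$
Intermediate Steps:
$b = 6$
$a{\left(J \right)} = J \left(6 + J\right)$ ($a{\left(J \right)} = J \left(J + 6\right) = J \left(6 + J\right)$)
$\left(-1382 - 644\right) \left(a{\left(\left(26 + 9\right) \left(-35 - 22\right) \right)} + 766\right) = \left(-1382 - 644\right) \left(\left(26 + 9\right) \left(-35 - 22\right) \left(6 + \left(26 + 9\right) \left(-35 - 22\right)\right) + 766\right) = - 2026 \left(35 \left(-57\right) \left(6 + 35 \left(-57\right)\right) + 766\right) = - 2026 \left(- 1995 \left(6 - 1995\right) + 766\right) = - 2026 \left(\left(-1995\right) \left(-1989\right) + 766\right) = - 2026 \left(3968055 + 766\right) = \left(-2026\right) 3968821 = -8040831346$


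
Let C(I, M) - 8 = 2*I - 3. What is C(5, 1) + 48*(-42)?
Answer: -2001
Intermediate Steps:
C(I, M) = 5 + 2*I (C(I, M) = 8 + (2*I - 3) = 8 + (-3 + 2*I) = 5 + 2*I)
C(5, 1) + 48*(-42) = (5 + 2*5) + 48*(-42) = (5 + 10) - 2016 = 15 - 2016 = -2001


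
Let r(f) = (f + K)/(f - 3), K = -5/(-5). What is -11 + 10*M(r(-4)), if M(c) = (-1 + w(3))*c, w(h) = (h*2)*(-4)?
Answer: -827/7 ≈ -118.14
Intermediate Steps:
K = 1 (K = -5*(-⅕) = 1)
w(h) = -8*h (w(h) = (2*h)*(-4) = -8*h)
r(f) = (1 + f)/(-3 + f) (r(f) = (f + 1)/(f - 3) = (1 + f)/(-3 + f))
M(c) = -25*c (M(c) = (-1 - 8*3)*c = (-1 - 24)*c = -25*c)
-11 + 10*M(r(-4)) = -11 + 10*(-25*(1 - 4)/(-3 - 4)) = -11 + 10*(-25*(-3)/(-7)) = -11 + 10*(-(-25)*(-3)/7) = -11 + 10*(-25*3/7) = -11 + 10*(-75/7) = -11 - 750/7 = -827/7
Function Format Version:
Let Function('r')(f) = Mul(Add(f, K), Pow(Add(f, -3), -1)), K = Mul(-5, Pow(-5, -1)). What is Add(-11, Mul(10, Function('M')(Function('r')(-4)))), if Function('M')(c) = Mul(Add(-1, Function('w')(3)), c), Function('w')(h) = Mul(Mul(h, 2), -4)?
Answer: Rational(-827, 7) ≈ -118.14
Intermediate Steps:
K = 1 (K = Mul(-5, Rational(-1, 5)) = 1)
Function('w')(h) = Mul(-8, h) (Function('w')(h) = Mul(Mul(2, h), -4) = Mul(-8, h))
Function('r')(f) = Mul(Pow(Add(-3, f), -1), Add(1, f)) (Function('r')(f) = Mul(Add(f, 1), Pow(Add(f, -3), -1)) = Mul(Add(1, f), Pow(Add(-3, f), -1)) = Mul(Pow(Add(-3, f), -1), Add(1, f)))
Function('M')(c) = Mul(-25, c) (Function('M')(c) = Mul(Add(-1, Mul(-8, 3)), c) = Mul(Add(-1, -24), c) = Mul(-25, c))
Add(-11, Mul(10, Function('M')(Function('r')(-4)))) = Add(-11, Mul(10, Mul(-25, Mul(Pow(Add(-3, -4), -1), Add(1, -4))))) = Add(-11, Mul(10, Mul(-25, Mul(Pow(-7, -1), -3)))) = Add(-11, Mul(10, Mul(-25, Mul(Rational(-1, 7), -3)))) = Add(-11, Mul(10, Mul(-25, Rational(3, 7)))) = Add(-11, Mul(10, Rational(-75, 7))) = Add(-11, Rational(-750, 7)) = Rational(-827, 7)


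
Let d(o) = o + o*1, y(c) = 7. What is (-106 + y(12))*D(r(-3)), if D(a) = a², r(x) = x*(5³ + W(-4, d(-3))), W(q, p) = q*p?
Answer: -19781091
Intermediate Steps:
d(o) = 2*o (d(o) = o + o = 2*o)
W(q, p) = p*q
r(x) = 149*x (r(x) = x*(5³ + (2*(-3))*(-4)) = x*(125 - 6*(-4)) = x*(125 + 24) = x*149 = 149*x)
(-106 + y(12))*D(r(-3)) = (-106 + 7)*(149*(-3))² = -99*(-447)² = -99*199809 = -19781091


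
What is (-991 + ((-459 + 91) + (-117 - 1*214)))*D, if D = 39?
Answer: -65910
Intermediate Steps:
(-991 + ((-459 + 91) + (-117 - 1*214)))*D = (-991 + ((-459 + 91) + (-117 - 1*214)))*39 = (-991 + (-368 + (-117 - 214)))*39 = (-991 + (-368 - 331))*39 = (-991 - 699)*39 = -1690*39 = -65910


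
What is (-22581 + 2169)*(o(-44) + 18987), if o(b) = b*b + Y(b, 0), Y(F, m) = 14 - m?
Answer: -427366044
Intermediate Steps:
o(b) = 14 + b**2 (o(b) = b*b + (14 - 1*0) = b**2 + (14 + 0) = b**2 + 14 = 14 + b**2)
(-22581 + 2169)*(o(-44) + 18987) = (-22581 + 2169)*((14 + (-44)**2) + 18987) = -20412*((14 + 1936) + 18987) = -20412*(1950 + 18987) = -20412*20937 = -427366044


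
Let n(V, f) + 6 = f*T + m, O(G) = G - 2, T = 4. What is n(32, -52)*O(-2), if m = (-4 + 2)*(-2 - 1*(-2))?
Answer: 856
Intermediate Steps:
m = 0 (m = -2*(-2 + 2) = -2*0 = 0)
O(G) = -2 + G
n(V, f) = -6 + 4*f (n(V, f) = -6 + (f*4 + 0) = -6 + (4*f + 0) = -6 + 4*f)
n(32, -52)*O(-2) = (-6 + 4*(-52))*(-2 - 2) = (-6 - 208)*(-4) = -214*(-4) = 856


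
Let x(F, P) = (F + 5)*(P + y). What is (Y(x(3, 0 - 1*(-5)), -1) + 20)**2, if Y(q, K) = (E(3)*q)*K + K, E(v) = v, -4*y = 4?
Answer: 5929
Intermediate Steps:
y = -1 (y = -1/4*4 = -1)
x(F, P) = (-1 + P)*(5 + F) (x(F, P) = (F + 5)*(P - 1) = (5 + F)*(-1 + P) = (-1 + P)*(5 + F))
Y(q, K) = K + 3*K*q (Y(q, K) = (3*q)*K + K = 3*K*q + K = K + 3*K*q)
(Y(x(3, 0 - 1*(-5)), -1) + 20)**2 = (-(1 + 3*(-5 - 1*3 + 5*(0 - 1*(-5)) + 3*(0 - 1*(-5)))) + 20)**2 = (-(1 + 3*(-5 - 3 + 5*(0 + 5) + 3*(0 + 5))) + 20)**2 = (-(1 + 3*(-5 - 3 + 5*5 + 3*5)) + 20)**2 = (-(1 + 3*(-5 - 3 + 25 + 15)) + 20)**2 = (-(1 + 3*32) + 20)**2 = (-(1 + 96) + 20)**2 = (-1*97 + 20)**2 = (-97 + 20)**2 = (-77)**2 = 5929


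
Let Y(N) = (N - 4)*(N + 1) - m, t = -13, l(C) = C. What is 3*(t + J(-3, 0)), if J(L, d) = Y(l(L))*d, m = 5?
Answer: -39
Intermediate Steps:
Y(N) = -5 + (1 + N)*(-4 + N) (Y(N) = (N - 4)*(N + 1) - 1*5 = (-4 + N)*(1 + N) - 5 = (1 + N)*(-4 + N) - 5 = -5 + (1 + N)*(-4 + N))
J(L, d) = d*(-9 + L² - 3*L) (J(L, d) = (-9 + L² - 3*L)*d = d*(-9 + L² - 3*L))
3*(t + J(-3, 0)) = 3*(-13 + 0*(-9 + (-3)² - 3*(-3))) = 3*(-13 + 0*(-9 + 9 + 9)) = 3*(-13 + 0*9) = 3*(-13 + 0) = 3*(-13) = -39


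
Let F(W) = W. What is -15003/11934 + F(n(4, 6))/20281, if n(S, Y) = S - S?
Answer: -1667/1326 ≈ -1.2572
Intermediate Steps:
n(S, Y) = 0
-15003/11934 + F(n(4, 6))/20281 = -15003/11934 + 0/20281 = -15003*1/11934 + 0*(1/20281) = -1667/1326 + 0 = -1667/1326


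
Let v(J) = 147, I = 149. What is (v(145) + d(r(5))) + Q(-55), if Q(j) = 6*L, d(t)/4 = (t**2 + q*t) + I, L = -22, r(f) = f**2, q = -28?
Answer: 311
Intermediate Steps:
d(t) = 596 - 112*t + 4*t**2 (d(t) = 4*((t**2 - 28*t) + 149) = 4*(149 + t**2 - 28*t) = 596 - 112*t + 4*t**2)
Q(j) = -132 (Q(j) = 6*(-22) = -132)
(v(145) + d(r(5))) + Q(-55) = (147 + (596 - 112*5**2 + 4*(5**2)**2)) - 132 = (147 + (596 - 112*25 + 4*25**2)) - 132 = (147 + (596 - 2800 + 4*625)) - 132 = (147 + (596 - 2800 + 2500)) - 132 = (147 + 296) - 132 = 443 - 132 = 311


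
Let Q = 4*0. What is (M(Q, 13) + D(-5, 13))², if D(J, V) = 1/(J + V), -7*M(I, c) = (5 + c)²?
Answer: 6682225/3136 ≈ 2130.8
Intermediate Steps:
Q = 0
M(I, c) = -(5 + c)²/7
(M(Q, 13) + D(-5, 13))² = (-(5 + 13)²/7 + 1/(-5 + 13))² = (-⅐*18² + 1/8)² = (-⅐*324 + ⅛)² = (-324/7 + ⅛)² = (-2585/56)² = 6682225/3136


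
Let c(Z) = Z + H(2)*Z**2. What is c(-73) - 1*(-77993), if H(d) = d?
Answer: 88578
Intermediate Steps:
c(Z) = Z + 2*Z**2
c(-73) - 1*(-77993) = -73*(1 + 2*(-73)) - 1*(-77993) = -73*(1 - 146) + 77993 = -73*(-145) + 77993 = 10585 + 77993 = 88578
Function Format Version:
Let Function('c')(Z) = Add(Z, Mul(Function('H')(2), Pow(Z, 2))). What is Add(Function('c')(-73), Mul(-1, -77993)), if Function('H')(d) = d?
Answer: 88578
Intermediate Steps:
Function('c')(Z) = Add(Z, Mul(2, Pow(Z, 2)))
Add(Function('c')(-73), Mul(-1, -77993)) = Add(Mul(-73, Add(1, Mul(2, -73))), Mul(-1, -77993)) = Add(Mul(-73, Add(1, -146)), 77993) = Add(Mul(-73, -145), 77993) = Add(10585, 77993) = 88578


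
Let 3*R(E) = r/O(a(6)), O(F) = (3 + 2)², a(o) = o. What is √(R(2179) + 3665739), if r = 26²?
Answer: √824793303/15 ≈ 1914.6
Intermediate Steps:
O(F) = 25 (O(F) = 5² = 25)
r = 676
R(E) = 676/75 (R(E) = (676/25)/3 = (676*(1/25))/3 = (⅓)*(676/25) = 676/75)
√(R(2179) + 3665739) = √(676/75 + 3665739) = √(274931101/75) = √824793303/15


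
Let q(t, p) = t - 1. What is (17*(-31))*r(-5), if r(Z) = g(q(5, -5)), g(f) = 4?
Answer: -2108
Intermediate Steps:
q(t, p) = -1 + t
r(Z) = 4
(17*(-31))*r(-5) = (17*(-31))*4 = -527*4 = -2108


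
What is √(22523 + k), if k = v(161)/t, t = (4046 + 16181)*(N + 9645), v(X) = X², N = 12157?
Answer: 3*√486675347967656957978/440989054 ≈ 150.08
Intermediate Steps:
t = 440989054 (t = (4046 + 16181)*(12157 + 9645) = 20227*21802 = 440989054)
k = 25921/440989054 (k = 161²/440989054 = 25921*(1/440989054) = 25921/440989054 ≈ 5.8779e-5)
√(22523 + k) = √(22523 + 25921/440989054) = √(9932396489163/440989054) = 3*√486675347967656957978/440989054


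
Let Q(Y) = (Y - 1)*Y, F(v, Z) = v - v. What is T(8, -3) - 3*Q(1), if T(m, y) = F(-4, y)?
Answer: 0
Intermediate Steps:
F(v, Z) = 0
T(m, y) = 0
Q(Y) = Y*(-1 + Y) (Q(Y) = (-1 + Y)*Y = Y*(-1 + Y))
T(8, -3) - 3*Q(1) = 0 - 3*(-1 + 1) = 0 - 3*0 = 0 + 0 = 0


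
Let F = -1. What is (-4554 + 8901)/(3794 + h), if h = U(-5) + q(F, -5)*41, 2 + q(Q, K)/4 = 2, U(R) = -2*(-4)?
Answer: 4347/3802 ≈ 1.1433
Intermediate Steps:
U(R) = 8
q(Q, K) = 0 (q(Q, K) = -8 + 4*2 = -8 + 8 = 0)
h = 8 (h = 8 + 0*41 = 8 + 0 = 8)
(-4554 + 8901)/(3794 + h) = (-4554 + 8901)/(3794 + 8) = 4347/3802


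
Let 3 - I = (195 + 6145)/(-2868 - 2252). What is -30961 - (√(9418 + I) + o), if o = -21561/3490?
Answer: -108032329/3490 - √2412093/16 ≈ -31052.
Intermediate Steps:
I = 1085/256 (I = 3 - (195 + 6145)/(-2868 - 2252) = 3 - 6340/(-5120) = 3 - 6340*(-1)/5120 = 3 - 1*(-317/256) = 3 + 317/256 = 1085/256 ≈ 4.2383)
o = -21561/3490 (o = -21561*1/3490 = -21561/3490 ≈ -6.1779)
-30961 - (√(9418 + I) + o) = -30961 - (√(9418 + 1085/256) - 21561/3490) = -30961 - (√(2412093/256) - 21561/3490) = -30961 - (√2412093/16 - 21561/3490) = -30961 - (-21561/3490 + √2412093/16) = -30961 + (21561/3490 - √2412093/16) = -108032329/3490 - √2412093/16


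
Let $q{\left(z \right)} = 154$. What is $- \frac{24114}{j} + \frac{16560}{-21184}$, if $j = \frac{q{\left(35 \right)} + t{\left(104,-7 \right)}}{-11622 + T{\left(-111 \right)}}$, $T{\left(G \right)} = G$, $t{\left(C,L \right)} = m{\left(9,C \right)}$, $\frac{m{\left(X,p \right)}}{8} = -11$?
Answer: $\frac{62433111963}{14564} \approx 4.2868 \cdot 10^{6}$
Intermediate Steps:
$m{\left(X,p \right)} = -88$ ($m{\left(X,p \right)} = 8 \left(-11\right) = -88$)
$t{\left(C,L \right)} = -88$
$j = - \frac{22}{3911}$ ($j = \frac{154 - 88}{-11622 - 111} = \frac{66}{-11733} = 66 \left(- \frac{1}{11733}\right) = - \frac{22}{3911} \approx -0.0056252$)
$- \frac{24114}{j} + \frac{16560}{-21184} = - \frac{24114}{- \frac{22}{3911}} + \frac{16560}{-21184} = \left(-24114\right) \left(- \frac{3911}{22}\right) + 16560 \left(- \frac{1}{21184}\right) = \frac{47154927}{11} - \frac{1035}{1324} = \frac{62433111963}{14564}$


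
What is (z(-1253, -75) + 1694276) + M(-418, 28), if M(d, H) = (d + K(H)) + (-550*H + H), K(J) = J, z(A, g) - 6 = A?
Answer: 1677267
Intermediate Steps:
z(A, g) = 6 + A
M(d, H) = d - 548*H (M(d, H) = (d + H) + (-550*H + H) = (H + d) - 549*H = d - 548*H)
(z(-1253, -75) + 1694276) + M(-418, 28) = ((6 - 1253) + 1694276) + (-418 - 548*28) = (-1247 + 1694276) + (-418 - 15344) = 1693029 - 15762 = 1677267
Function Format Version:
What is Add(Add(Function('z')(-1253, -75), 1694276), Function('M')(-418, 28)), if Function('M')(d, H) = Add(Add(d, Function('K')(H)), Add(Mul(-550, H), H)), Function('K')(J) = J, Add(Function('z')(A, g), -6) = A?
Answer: 1677267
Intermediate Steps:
Function('z')(A, g) = Add(6, A)
Function('M')(d, H) = Add(d, Mul(-548, H)) (Function('M')(d, H) = Add(Add(d, H), Add(Mul(-550, H), H)) = Add(Add(H, d), Mul(-549, H)) = Add(d, Mul(-548, H)))
Add(Add(Function('z')(-1253, -75), 1694276), Function('M')(-418, 28)) = Add(Add(Add(6, -1253), 1694276), Add(-418, Mul(-548, 28))) = Add(Add(-1247, 1694276), Add(-418, -15344)) = Add(1693029, -15762) = 1677267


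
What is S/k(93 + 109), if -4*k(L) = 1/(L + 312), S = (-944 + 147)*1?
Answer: 1638632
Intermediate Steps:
S = -797 (S = -797*1 = -797)
k(L) = -1/(4*(312 + L)) (k(L) = -1/(4*(L + 312)) = -1/(4*(312 + L)))
S/k(93 + 109) = -(-994656 - 3188*(93 + 109)) = -797/((-1/(1248 + 4*202))) = -797/((-1/(1248 + 808))) = -797/((-1/2056)) = -797/((-1*1/2056)) = -797/(-1/2056) = -797*(-2056) = 1638632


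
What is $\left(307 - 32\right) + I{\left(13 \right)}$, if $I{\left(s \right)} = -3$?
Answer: $272$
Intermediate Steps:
$\left(307 - 32\right) + I{\left(13 \right)} = \left(307 - 32\right) - 3 = 275 - 3 = 272$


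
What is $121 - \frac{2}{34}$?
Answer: $\frac{2056}{17} \approx 120.94$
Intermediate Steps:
$121 - \frac{2}{34} = 121 - \frac{1}{17} = \frac{2056}{17}$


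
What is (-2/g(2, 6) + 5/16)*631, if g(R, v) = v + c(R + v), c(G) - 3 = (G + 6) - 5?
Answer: 18299/144 ≈ 127.08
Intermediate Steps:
c(G) = 4 + G (c(G) = 3 + ((G + 6) - 5) = 3 + ((6 + G) - 5) = 3 + (1 + G) = 4 + G)
g(R, v) = 4 + R + 2*v (g(R, v) = v + (4 + (R + v)) = v + (4 + R + v) = 4 + R + 2*v)
(-2/g(2, 6) + 5/16)*631 = (-2/(4 + 2 + 2*6) + 5/16)*631 = (-2/(4 + 2 + 12) + 5*(1/16))*631 = (-2/18 + 5/16)*631 = (-2*1/18 + 5/16)*631 = (-1/9 + 5/16)*631 = (29/144)*631 = 18299/144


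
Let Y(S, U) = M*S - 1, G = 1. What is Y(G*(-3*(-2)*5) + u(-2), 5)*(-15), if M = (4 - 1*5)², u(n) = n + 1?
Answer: -420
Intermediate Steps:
u(n) = 1 + n
M = 1 (M = (4 - 5)² = (-1)² = 1)
Y(S, U) = -1 + S (Y(S, U) = 1*S - 1 = S - 1 = -1 + S)
Y(G*(-3*(-2)*5) + u(-2), 5)*(-15) = (-1 + (1*(-3*(-2)*5) + (1 - 2)))*(-15) = (-1 + (1*(6*5) - 1))*(-15) = (-1 + (1*30 - 1))*(-15) = (-1 + (30 - 1))*(-15) = (-1 + 29)*(-15) = 28*(-15) = -420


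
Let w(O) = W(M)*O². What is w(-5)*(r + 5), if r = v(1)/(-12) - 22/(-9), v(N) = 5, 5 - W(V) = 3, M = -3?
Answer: 6325/18 ≈ 351.39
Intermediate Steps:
W(V) = 2 (W(V) = 5 - 1*3 = 5 - 3 = 2)
w(O) = 2*O²
r = 73/36 (r = 5/(-12) - 22/(-9) = 5*(-1/12) - 22*(-⅑) = -5/12 + 22/9 = 73/36 ≈ 2.0278)
w(-5)*(r + 5) = (2*(-5)²)*(73/36 + 5) = (2*25)*(253/36) = 50*(253/36) = 6325/18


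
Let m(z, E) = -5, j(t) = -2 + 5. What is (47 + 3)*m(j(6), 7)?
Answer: -250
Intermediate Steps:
j(t) = 3
(47 + 3)*m(j(6), 7) = (47 + 3)*(-5) = 50*(-5) = -250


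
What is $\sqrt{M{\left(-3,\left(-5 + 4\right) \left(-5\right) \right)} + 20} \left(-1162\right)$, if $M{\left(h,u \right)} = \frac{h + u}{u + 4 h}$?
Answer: $- 166 \sqrt{966} \approx -5159.4$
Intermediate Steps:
$M{\left(h,u \right)} = \frac{h + u}{u + 4 h}$
$\sqrt{M{\left(-3,\left(-5 + 4\right) \left(-5\right) \right)} + 20} \left(-1162\right) = \sqrt{\frac{-3 + \left(-5 + 4\right) \left(-5\right)}{\left(-5 + 4\right) \left(-5\right) + 4 \left(-3\right)} + 20} \left(-1162\right) = \sqrt{\frac{-3 - -5}{\left(-1\right) \left(-5\right) - 12} + 20} \left(-1162\right) = \sqrt{\frac{-3 + 5}{5 - 12} + 20} \left(-1162\right) = \sqrt{\frac{1}{-7} \cdot 2 + 20} \left(-1162\right) = \sqrt{\left(- \frac{1}{7}\right) 2 + 20} \left(-1162\right) = \sqrt{- \frac{2}{7} + 20} \left(-1162\right) = \sqrt{\frac{138}{7}} \left(-1162\right) = \frac{\sqrt{966}}{7} \left(-1162\right) = - 166 \sqrt{966}$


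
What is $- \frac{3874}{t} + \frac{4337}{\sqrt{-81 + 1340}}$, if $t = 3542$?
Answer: $- \frac{1937}{1771} + \frac{4337 \sqrt{1259}}{1259} \approx 121.14$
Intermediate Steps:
$- \frac{3874}{t} + \frac{4337}{\sqrt{-81 + 1340}} = - \frac{3874}{3542} + \frac{4337}{\sqrt{-81 + 1340}} = \left(-3874\right) \frac{1}{3542} + \frac{4337}{\sqrt{1259}} = - \frac{1937}{1771} + 4337 \frac{\sqrt{1259}}{1259} = - \frac{1937}{1771} + \frac{4337 \sqrt{1259}}{1259}$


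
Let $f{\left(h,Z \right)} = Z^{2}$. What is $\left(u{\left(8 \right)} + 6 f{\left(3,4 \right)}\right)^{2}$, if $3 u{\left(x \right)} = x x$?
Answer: $\frac{123904}{9} \approx 13767.0$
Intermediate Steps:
$u{\left(x \right)} = \frac{x^{2}}{3}$ ($u{\left(x \right)} = \frac{x x}{3} = \frac{x^{2}}{3}$)
$\left(u{\left(8 \right)} + 6 f{\left(3,4 \right)}\right)^{2} = \left(\frac{8^{2}}{3} + 6 \cdot 4^{2}\right)^{2} = \left(\frac{1}{3} \cdot 64 + 6 \cdot 16\right)^{2} = \left(\frac{64}{3} + 96\right)^{2} = \left(\frac{352}{3}\right)^{2} = \frac{123904}{9}$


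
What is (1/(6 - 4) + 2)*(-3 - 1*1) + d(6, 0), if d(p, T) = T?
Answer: -10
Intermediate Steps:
(1/(6 - 4) + 2)*(-3 - 1*1) + d(6, 0) = (1/(6 - 4) + 2)*(-3 - 1*1) + 0 = (1/2 + 2)*(-3 - 1) + 0 = ((1/2)*1 + 2)*(-4) + 0 = (1/2 + 2)*(-4) + 0 = (5/2)*(-4) + 0 = -10 + 0 = -10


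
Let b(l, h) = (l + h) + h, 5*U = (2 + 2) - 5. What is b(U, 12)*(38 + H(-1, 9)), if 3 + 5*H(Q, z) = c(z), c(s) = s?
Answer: 23324/25 ≈ 932.96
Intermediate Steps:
U = -⅕ (U = ((2 + 2) - 5)/5 = (4 - 5)/5 = (⅕)*(-1) = -⅕ ≈ -0.20000)
H(Q, z) = -⅗ + z/5
b(l, h) = l + 2*h (b(l, h) = (h + l) + h = l + 2*h)
b(U, 12)*(38 + H(-1, 9)) = (-⅕ + 2*12)*(38 + (-⅗ + (⅕)*9)) = (-⅕ + 24)*(38 + (-⅗ + 9/5)) = 119*(38 + 6/5)/5 = (119/5)*(196/5) = 23324/25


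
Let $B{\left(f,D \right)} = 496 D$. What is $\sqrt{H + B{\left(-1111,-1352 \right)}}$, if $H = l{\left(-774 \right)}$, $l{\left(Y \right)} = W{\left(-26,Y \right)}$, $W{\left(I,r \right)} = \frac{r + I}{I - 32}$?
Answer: $\frac{12 i \sqrt{3916363}}{29} \approx 818.89 i$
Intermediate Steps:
$W{\left(I,r \right)} = \frac{I + r}{-32 + I}$
$l{\left(Y \right)} = \frac{13}{29} - \frac{Y}{58}$ ($l{\left(Y \right)} = \frac{-26 + Y}{-32 - 26} = \frac{-26 + Y}{-58} = - \frac{-26 + Y}{58} = \frac{13}{29} - \frac{Y}{58}$)
$H = \frac{400}{29}$ ($H = \frac{13}{29} - - \frac{387}{29} = \frac{13}{29} + \frac{387}{29} = \frac{400}{29} \approx 13.793$)
$\sqrt{H + B{\left(-1111,-1352 \right)}} = \sqrt{\frac{400}{29} + 496 \left(-1352\right)} = \sqrt{\frac{400}{29} - 670592} = \sqrt{- \frac{19446768}{29}} = \frac{12 i \sqrt{3916363}}{29}$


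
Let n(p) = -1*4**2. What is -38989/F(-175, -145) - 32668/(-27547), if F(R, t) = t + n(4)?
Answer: 1079289531/4435067 ≈ 243.35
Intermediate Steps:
n(p) = -16 (n(p) = -1*16 = -16)
F(R, t) = -16 + t (F(R, t) = t - 16 = -16 + t)
-38989/F(-175, -145) - 32668/(-27547) = -38989/(-16 - 145) - 32668/(-27547) = -38989/(-161) - 32668*(-1/27547) = -38989*(-1/161) + 32668/27547 = 38989/161 + 32668/27547 = 1079289531/4435067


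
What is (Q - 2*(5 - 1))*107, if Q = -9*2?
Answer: -2782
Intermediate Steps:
Q = -18
(Q - 2*(5 - 1))*107 = (-18 - 2*(5 - 1))*107 = (-18 - 2*4)*107 = (-18 - 8)*107 = -26*107 = -2782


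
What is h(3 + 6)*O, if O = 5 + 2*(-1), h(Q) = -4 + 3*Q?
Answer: 69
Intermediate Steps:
O = 3 (O = 5 - 2 = 3)
h(3 + 6)*O = (-4 + 3*(3 + 6))*3 = (-4 + 3*9)*3 = (-4 + 27)*3 = 23*3 = 69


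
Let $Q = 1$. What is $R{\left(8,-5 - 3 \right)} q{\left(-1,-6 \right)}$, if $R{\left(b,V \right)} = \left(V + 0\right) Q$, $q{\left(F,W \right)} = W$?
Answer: $48$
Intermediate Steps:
$R{\left(b,V \right)} = V$ ($R{\left(b,V \right)} = \left(V + 0\right) 1 = V 1 = V$)
$R{\left(8,-5 - 3 \right)} q{\left(-1,-6 \right)} = \left(-5 - 3\right) \left(-6\right) = \left(-8\right) \left(-6\right) = 48$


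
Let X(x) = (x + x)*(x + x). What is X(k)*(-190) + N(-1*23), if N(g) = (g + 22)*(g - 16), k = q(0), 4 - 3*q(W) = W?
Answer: -11809/9 ≈ -1312.1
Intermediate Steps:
q(W) = 4/3 - W/3
k = 4/3 (k = 4/3 - ⅓*0 = 4/3 + 0 = 4/3 ≈ 1.3333)
N(g) = (-16 + g)*(22 + g) (N(g) = (22 + g)*(-16 + g) = (-16 + g)*(22 + g))
X(x) = 4*x² (X(x) = (2*x)*(2*x) = 4*x²)
X(k)*(-190) + N(-1*23) = (4*(4/3)²)*(-190) + (-352 + (-1*23)² + 6*(-1*23)) = (4*(16/9))*(-190) + (-352 + (-23)² + 6*(-23)) = (64/9)*(-190) + (-352 + 529 - 138) = -12160/9 + 39 = -11809/9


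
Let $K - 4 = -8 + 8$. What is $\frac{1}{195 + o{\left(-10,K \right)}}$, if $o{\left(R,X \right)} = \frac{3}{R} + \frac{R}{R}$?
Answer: $\frac{10}{1957} \approx 0.0051099$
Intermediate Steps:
$K = 4$ ($K = 4 + \left(-8 + 8\right) = 4 + 0 = 4$)
$o{\left(R,X \right)} = 1 + \frac{3}{R}$ ($o{\left(R,X \right)} = \frac{3}{R} + 1 = 1 + \frac{3}{R}$)
$\frac{1}{195 + o{\left(-10,K \right)}} = \frac{1}{195 + \frac{3 - 10}{-10}} = \frac{1}{195 - - \frac{7}{10}} = \frac{1}{195 + \frac{7}{10}} = \frac{1}{\frac{1957}{10}} = \frac{10}{1957}$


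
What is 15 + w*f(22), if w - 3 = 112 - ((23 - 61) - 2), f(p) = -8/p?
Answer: -455/11 ≈ -41.364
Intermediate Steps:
w = 155 (w = 3 + (112 - ((23 - 61) - 2)) = 3 + (112 - (-38 - 2)) = 3 + (112 - 1*(-40)) = 3 + (112 + 40) = 3 + 152 = 155)
15 + w*f(22) = 15 + 155*(-8/22) = 15 + 155*(-8*1/22) = 15 + 155*(-4/11) = 15 - 620/11 = -455/11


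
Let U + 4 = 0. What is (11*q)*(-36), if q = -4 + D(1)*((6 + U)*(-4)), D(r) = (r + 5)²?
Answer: 115632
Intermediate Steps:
U = -4 (U = -4 + 0 = -4)
D(r) = (5 + r)²
q = -292 (q = -4 + (5 + 1)²*((6 - 4)*(-4)) = -4 + 6²*(2*(-4)) = -4 + 36*(-8) = -4 - 288 = -292)
(11*q)*(-36) = (11*(-292))*(-36) = -3212*(-36) = 115632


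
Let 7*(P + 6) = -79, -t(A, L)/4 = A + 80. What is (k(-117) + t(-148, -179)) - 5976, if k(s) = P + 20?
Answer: -39909/7 ≈ -5701.3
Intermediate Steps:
t(A, L) = -320 - 4*A (t(A, L) = -4*(A + 80) = -4*(80 + A) = -320 - 4*A)
P = -121/7 (P = -6 + (⅐)*(-79) = -6 - 79/7 = -121/7 ≈ -17.286)
k(s) = 19/7 (k(s) = -121/7 + 20 = 19/7)
(k(-117) + t(-148, -179)) - 5976 = (19/7 + (-320 - 4*(-148))) - 5976 = (19/7 + (-320 + 592)) - 5976 = (19/7 + 272) - 5976 = 1923/7 - 5976 = -39909/7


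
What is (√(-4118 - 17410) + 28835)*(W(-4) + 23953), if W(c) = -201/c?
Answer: 2768534855/4 + 288039*I*√598/2 ≈ 6.9213e+8 + 3.5219e+6*I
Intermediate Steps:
(√(-4118 - 17410) + 28835)*(W(-4) + 23953) = (√(-4118 - 17410) + 28835)*(-201/(-4) + 23953) = (√(-21528) + 28835)*(-201*(-¼) + 23953) = (6*I*√598 + 28835)*(201/4 + 23953) = (28835 + 6*I*√598)*(96013/4) = 2768534855/4 + 288039*I*√598/2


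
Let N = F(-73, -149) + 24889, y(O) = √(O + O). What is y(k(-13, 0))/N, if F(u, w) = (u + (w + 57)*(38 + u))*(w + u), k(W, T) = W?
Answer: -I*√26/673745 ≈ -7.5682e-6*I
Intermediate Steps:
F(u, w) = (u + w)*(u + (38 + u)*(57 + w)) (F(u, w) = (u + (57 + w)*(38 + u))*(u + w) = (u + (38 + u)*(57 + w))*(u + w) = (u + w)*(u + (38 + u)*(57 + w)))
y(O) = √2*√O (y(O) = √(2*O) = √2*√O)
N = -673745 (N = (38*(-149)² + 58*(-73)² + 2166*(-73) + 2166*(-149) - 73*(-149)² - 149*(-73)² + 96*(-73)*(-149)) + 24889 = (38*22201 + 58*5329 - 158118 - 322734 - 73*22201 - 149*5329 + 1044192) + 24889 = (843638 + 309082 - 158118 - 322734 - 1620673 - 794021 + 1044192) + 24889 = -698634 + 24889 = -673745)
y(k(-13, 0))/N = (√2*√(-13))/(-673745) = (√2*(I*√13))*(-1/673745) = (I*√26)*(-1/673745) = -I*√26/673745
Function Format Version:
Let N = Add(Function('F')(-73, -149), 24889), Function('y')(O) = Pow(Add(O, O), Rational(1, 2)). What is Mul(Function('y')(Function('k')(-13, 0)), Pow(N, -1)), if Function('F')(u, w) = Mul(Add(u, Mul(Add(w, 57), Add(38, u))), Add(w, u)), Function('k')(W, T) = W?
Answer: Mul(Rational(-1, 673745), I, Pow(26, Rational(1, 2))) ≈ Mul(-7.5682e-6, I)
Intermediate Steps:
Function('F')(u, w) = Mul(Add(u, w), Add(u, Mul(Add(38, u), Add(57, w)))) (Function('F')(u, w) = Mul(Add(u, Mul(Add(57, w), Add(38, u))), Add(u, w)) = Mul(Add(u, Mul(Add(38, u), Add(57, w))), Add(u, w)) = Mul(Add(u, w), Add(u, Mul(Add(38, u), Add(57, w)))))
Function('y')(O) = Mul(Pow(2, Rational(1, 2)), Pow(O, Rational(1, 2))) (Function('y')(O) = Pow(Mul(2, O), Rational(1, 2)) = Mul(Pow(2, Rational(1, 2)), Pow(O, Rational(1, 2))))
N = -673745 (N = Add(Add(Mul(38, Pow(-149, 2)), Mul(58, Pow(-73, 2)), Mul(2166, -73), Mul(2166, -149), Mul(-73, Pow(-149, 2)), Mul(-149, Pow(-73, 2)), Mul(96, -73, -149)), 24889) = Add(Add(Mul(38, 22201), Mul(58, 5329), -158118, -322734, Mul(-73, 22201), Mul(-149, 5329), 1044192), 24889) = Add(Add(843638, 309082, -158118, -322734, -1620673, -794021, 1044192), 24889) = Add(-698634, 24889) = -673745)
Mul(Function('y')(Function('k')(-13, 0)), Pow(N, -1)) = Mul(Mul(Pow(2, Rational(1, 2)), Pow(-13, Rational(1, 2))), Pow(-673745, -1)) = Mul(Mul(Pow(2, Rational(1, 2)), Mul(I, Pow(13, Rational(1, 2)))), Rational(-1, 673745)) = Mul(Mul(I, Pow(26, Rational(1, 2))), Rational(-1, 673745)) = Mul(Rational(-1, 673745), I, Pow(26, Rational(1, 2)))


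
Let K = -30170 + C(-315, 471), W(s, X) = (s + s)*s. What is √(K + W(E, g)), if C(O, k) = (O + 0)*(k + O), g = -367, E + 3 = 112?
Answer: 6*I*√1543 ≈ 235.69*I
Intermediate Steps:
E = 109 (E = -3 + 112 = 109)
C(O, k) = O*(O + k)
W(s, X) = 2*s² (W(s, X) = (2*s)*s = 2*s²)
K = -79310 (K = -30170 - 315*(-315 + 471) = -30170 - 315*156 = -30170 - 49140 = -79310)
√(K + W(E, g)) = √(-79310 + 2*109²) = √(-79310 + 2*11881) = √(-79310 + 23762) = √(-55548) = 6*I*√1543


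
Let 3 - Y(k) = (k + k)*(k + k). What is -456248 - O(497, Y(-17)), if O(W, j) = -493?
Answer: -455755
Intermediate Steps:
Y(k) = 3 - 4*k**2 (Y(k) = 3 - (k + k)*(k + k) = 3 - 2*k*2*k = 3 - 4*k**2)
-456248 - O(497, Y(-17)) = -456248 - 1*(-493) = -456248 + 493 = -455755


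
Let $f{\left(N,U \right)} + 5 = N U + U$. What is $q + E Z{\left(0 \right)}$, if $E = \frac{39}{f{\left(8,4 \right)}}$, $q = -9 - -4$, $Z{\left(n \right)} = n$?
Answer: $-5$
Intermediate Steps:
$f{\left(N,U \right)} = -5 + U + N U$ ($f{\left(N,U \right)} = -5 + \left(N U + U\right) = -5 + \left(U + N U\right) = -5 + U + N U$)
$q = -5$ ($q = -9 + 4 = -5$)
$E = \frac{39}{31}$ ($E = \frac{39}{-5 + 4 + 8 \cdot 4} = \frac{39}{-5 + 4 + 32} = \frac{39}{31} \approx 1.2581$)
$q + E Z{\left(0 \right)} = -5 + \frac{39}{31} \cdot 0 = -5 + 0 = -5$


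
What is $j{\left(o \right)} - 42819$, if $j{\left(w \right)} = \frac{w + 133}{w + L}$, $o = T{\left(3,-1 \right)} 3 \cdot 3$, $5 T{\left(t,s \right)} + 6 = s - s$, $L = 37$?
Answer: $- \frac{5608678}{131} \approx -42814.0$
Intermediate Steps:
$T{\left(t,s \right)} = - \frac{6}{5}$ ($T{\left(t,s \right)} = - \frac{6}{5} + \frac{s - s}{5} = - \frac{6}{5} + \frac{1}{5} \cdot 0 = - \frac{6}{5} + 0 = - \frac{6}{5}$)
$o = - \frac{54}{5}$ ($o = \left(- \frac{6}{5}\right) 3 \cdot 3 = \left(- \frac{18}{5}\right) 3 = - \frac{54}{5} \approx -10.8$)
$j{\left(w \right)} = \frac{133 + w}{37 + w}$ ($j{\left(w \right)} = \frac{w + 133}{w + 37} = \frac{133 + w}{37 + w}$)
$j{\left(o \right)} - 42819 = \frac{133 - \frac{54}{5}}{37 - \frac{54}{5}} - 42819 = \frac{1}{\frac{131}{5}} \cdot \frac{611}{5} - 42819 = \frac{5}{131} \cdot \frac{611}{5} - 42819 = \frac{611}{131} - 42819 = - \frac{5608678}{131}$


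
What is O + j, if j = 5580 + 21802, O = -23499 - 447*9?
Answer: -140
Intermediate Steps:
O = -27522 (O = -23499 - 4023 = -27522)
j = 27382
O + j = -27522 + 27382 = -140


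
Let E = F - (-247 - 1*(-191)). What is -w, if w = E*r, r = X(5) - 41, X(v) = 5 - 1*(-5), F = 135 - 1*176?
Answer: 465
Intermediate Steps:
F = -41 (F = 135 - 176 = -41)
X(v) = 10 (X(v) = 5 + 5 = 10)
E = 15 (E = -41 - (-247 - 1*(-191)) = -41 - (-247 + 191) = -41 - 1*(-56) = -41 + 56 = 15)
r = -31 (r = 10 - 41 = -31)
w = -465 (w = 15*(-31) = -465)
-w = -1*(-465) = 465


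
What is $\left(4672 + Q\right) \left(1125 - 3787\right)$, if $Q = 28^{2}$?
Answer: $-14523872$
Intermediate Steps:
$Q = 784$
$\left(4672 + Q\right) \left(1125 - 3787\right) = \left(4672 + 784\right) \left(1125 - 3787\right) = 5456 \left(-2662\right) = -14523872$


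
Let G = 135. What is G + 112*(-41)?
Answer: -4457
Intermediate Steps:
G + 112*(-41) = 135 + 112*(-41) = 135 - 4592 = -4457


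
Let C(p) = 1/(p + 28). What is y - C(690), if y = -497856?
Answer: -357460609/718 ≈ -4.9786e+5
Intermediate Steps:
C(p) = 1/(28 + p)
y - C(690) = -497856 - 1/(28 + 690) = -497856 - 1/718 = -357460609/718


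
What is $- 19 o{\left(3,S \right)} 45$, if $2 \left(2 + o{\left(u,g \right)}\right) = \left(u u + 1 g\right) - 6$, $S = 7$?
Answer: $-2565$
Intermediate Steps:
$o{\left(u,g \right)} = -5 + \frac{g}{2} + \frac{u^{2}}{2}$ ($o{\left(u,g \right)} = -2 + \frac{\left(u u + 1 g\right) - 6}{2} = -2 + \frac{\left(u^{2} + g\right) - 6}{2} = -2 + \frac{\left(g + u^{2}\right) - 6}{2} = -2 + \frac{-6 + g + u^{2}}{2} = -2 + \left(-3 + \frac{g}{2} + \frac{u^{2}}{2}\right) = -5 + \frac{g}{2} + \frac{u^{2}}{2}$)
$- 19 o{\left(3,S \right)} 45 = - 19 \left(-5 + \frac{1}{2} \cdot 7 + \frac{3^{2}}{2}\right) 45 = - 19 \left(-5 + \frac{7}{2} + \frac{1}{2} \cdot 9\right) 45 = - 19 \left(-5 + \frac{7}{2} + \frac{9}{2}\right) 45 = \left(-19\right) 3 \cdot 45 = \left(-57\right) 45 = -2565$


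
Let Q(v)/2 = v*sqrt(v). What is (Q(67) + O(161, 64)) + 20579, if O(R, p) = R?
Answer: 20740 + 134*sqrt(67) ≈ 21837.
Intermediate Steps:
Q(v) = 2*v**(3/2) (Q(v) = 2*(v*sqrt(v)) = 2*v**(3/2))
(Q(67) + O(161, 64)) + 20579 = (2*67**(3/2) + 161) + 20579 = (2*(67*sqrt(67)) + 161) + 20579 = (134*sqrt(67) + 161) + 20579 = (161 + 134*sqrt(67)) + 20579 = 20740 + 134*sqrt(67)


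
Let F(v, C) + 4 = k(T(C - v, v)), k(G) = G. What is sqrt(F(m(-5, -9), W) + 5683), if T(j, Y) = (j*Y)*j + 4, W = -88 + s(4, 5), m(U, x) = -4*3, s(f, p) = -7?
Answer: I*sqrt(76985) ≈ 277.46*I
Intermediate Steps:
m(U, x) = -12
W = -95 (W = -88 - 7 = -95)
T(j, Y) = 4 + Y*j**2 (T(j, Y) = (Y*j)*j + 4 = Y*j**2 + 4 = 4 + Y*j**2)
F(v, C) = v*(C - v)**2 (F(v, C) = -4 + (4 + v*(C - v)**2) = v*(C - v)**2)
sqrt(F(m(-5, -9), W) + 5683) = sqrt(-12*(-95 - 1*(-12))**2 + 5683) = sqrt(-12*(-95 + 12)**2 + 5683) = sqrt(-12*(-83)**2 + 5683) = sqrt(-12*6889 + 5683) = sqrt(-82668 + 5683) = sqrt(-76985) = I*sqrt(76985)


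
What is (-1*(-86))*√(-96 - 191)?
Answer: 86*I*√287 ≈ 1456.9*I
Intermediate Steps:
(-1*(-86))*√(-96 - 191) = 86*√(-287) = 86*(I*√287) = 86*I*√287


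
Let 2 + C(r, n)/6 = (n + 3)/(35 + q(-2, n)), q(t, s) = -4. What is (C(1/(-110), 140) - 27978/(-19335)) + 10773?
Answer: 2155812911/199795 ≈ 10790.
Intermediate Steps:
C(r, n) = -354/31 + 6*n/31 (C(r, n) = -12 + 6*((n + 3)/(35 - 4)) = -12 + 6*((3 + n)/31) = -12 + 6*((3 + n)*(1/31)) = -12 + 6*(3/31 + n/31) = -12 + (18/31 + 6*n/31) = -354/31 + 6*n/31)
(C(1/(-110), 140) - 27978/(-19335)) + 10773 = ((-354/31 + (6/31)*140) - 27978/(-19335)) + 10773 = ((-354/31 + 840/31) - 27978*(-1/19335)) + 10773 = (486/31 + 9326/6445) + 10773 = 3421376/199795 + 10773 = 2155812911/199795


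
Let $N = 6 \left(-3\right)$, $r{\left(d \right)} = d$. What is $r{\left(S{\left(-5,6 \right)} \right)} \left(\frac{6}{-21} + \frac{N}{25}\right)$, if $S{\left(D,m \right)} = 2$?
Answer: $- \frac{352}{175} \approx -2.0114$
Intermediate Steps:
$N = -18$
$r{\left(S{\left(-5,6 \right)} \right)} \left(\frac{6}{-21} + \frac{N}{25}\right) = 2 \left(\frac{6}{-21} - \frac{18}{25}\right) = 2 \left(6 \left(- \frac{1}{21}\right) - \frac{18}{25}\right) = 2 \left(- \frac{2}{7} - \frac{18}{25}\right) = 2 \left(- \frac{176}{175}\right) = - \frac{352}{175}$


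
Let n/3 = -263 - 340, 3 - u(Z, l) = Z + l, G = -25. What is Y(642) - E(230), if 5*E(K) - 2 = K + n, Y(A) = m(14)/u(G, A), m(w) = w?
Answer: 484104/1535 ≈ 315.38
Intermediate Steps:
u(Z, l) = 3 - Z - l (u(Z, l) = 3 - (Z + l) = 3 + (-Z - l) = 3 - Z - l)
n = -1809 (n = 3*(-263 - 340) = 3*(-603) = -1809)
Y(A) = 14/(28 - A) (Y(A) = 14/(3 - 1*(-25) - A) = 14/(3 + 25 - A) = 14/(28 - A))
E(K) = -1807/5 + K/5 (E(K) = ⅖ + (K - 1809)/5 = ⅖ + (-1809 + K)/5 = ⅖ + (-1809/5 + K/5) = -1807/5 + K/5)
Y(642) - E(230) = -14/(-28 + 642) - (-1807/5 + (⅕)*230) = -14/614 - (-1807/5 + 46) = -14*1/614 - 1*(-1577/5) = -7/307 + 1577/5 = 484104/1535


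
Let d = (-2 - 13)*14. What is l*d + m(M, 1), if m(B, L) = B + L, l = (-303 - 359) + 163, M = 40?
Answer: 104831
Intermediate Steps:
d = -210 (d = -15*14 = -210)
l = -499 (l = -662 + 163 = -499)
l*d + m(M, 1) = -499*(-210) + (40 + 1) = 104790 + 41 = 104831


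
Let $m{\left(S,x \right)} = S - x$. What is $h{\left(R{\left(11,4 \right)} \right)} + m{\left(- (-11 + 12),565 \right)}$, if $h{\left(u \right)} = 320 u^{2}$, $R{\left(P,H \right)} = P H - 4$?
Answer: $511434$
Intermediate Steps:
$R{\left(P,H \right)} = -4 + H P$ ($R{\left(P,H \right)} = H P - 4 = -4 + H P$)
$h{\left(R{\left(11,4 \right)} \right)} + m{\left(- (-11 + 12),565 \right)} = 320 \left(-4 + 4 \cdot 11\right)^{2} - 566 = 320 \left(-4 + 44\right)^{2} - 566 = 320 \cdot 40^{2} - 566 = 320 \cdot 1600 - 566 = 512000 - 566 = 511434$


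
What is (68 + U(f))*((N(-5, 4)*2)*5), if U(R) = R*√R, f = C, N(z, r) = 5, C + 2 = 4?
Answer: 3400 + 100*√2 ≈ 3541.4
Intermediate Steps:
C = 2 (C = -2 + 4 = 2)
f = 2
U(R) = R^(3/2)
(68 + U(f))*((N(-5, 4)*2)*5) = (68 + 2^(3/2))*((5*2)*5) = (68 + 2*√2)*(10*5) = (68 + 2*√2)*50 = 3400 + 100*√2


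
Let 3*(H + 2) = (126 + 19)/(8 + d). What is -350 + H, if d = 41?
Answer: -51599/147 ≈ -351.01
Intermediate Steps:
H = -149/147 (H = -2 + ((126 + 19)/(8 + 41))/3 = -2 + (145/49)/3 = -2 + (145*(1/49))/3 = -2 + (1/3)*(145/49) = -2 + 145/147 = -149/147 ≈ -1.0136)
-350 + H = -350 - 149/147 = -51599/147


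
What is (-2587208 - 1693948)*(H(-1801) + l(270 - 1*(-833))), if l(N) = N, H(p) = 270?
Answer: -5878027188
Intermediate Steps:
(-2587208 - 1693948)*(H(-1801) + l(270 - 1*(-833))) = (-2587208 - 1693948)*(270 + (270 - 1*(-833))) = -4281156*(270 + (270 + 833)) = -4281156*(270 + 1103) = -4281156*1373 = -5878027188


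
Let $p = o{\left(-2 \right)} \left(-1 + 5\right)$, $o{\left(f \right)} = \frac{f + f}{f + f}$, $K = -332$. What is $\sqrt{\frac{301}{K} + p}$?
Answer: $\frac{\sqrt{85241}}{166} \approx 1.7588$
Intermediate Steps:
$o{\left(f \right)} = 1$ ($o{\left(f \right)} = \frac{2 f}{2 f} = 2 f \frac{1}{2 f} = 1$)
$p = 4$ ($p = 1 \left(-1 + 5\right) = 1 \cdot 4 = 4$)
$\sqrt{\frac{301}{K} + p} = \sqrt{\frac{301}{-332} + 4} = \sqrt{301 \left(- \frac{1}{332}\right) + 4} = \sqrt{- \frac{301}{332} + 4} = \sqrt{\frac{1027}{332}} = \frac{\sqrt{85241}}{166}$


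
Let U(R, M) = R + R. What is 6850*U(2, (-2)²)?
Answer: 27400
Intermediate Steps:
U(R, M) = 2*R
6850*U(2, (-2)²) = 6850*(2*2) = 6850*4 = 27400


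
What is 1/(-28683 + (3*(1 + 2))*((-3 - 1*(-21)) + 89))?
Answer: -1/27720 ≈ -3.6075e-5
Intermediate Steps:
1/(-28683 + (3*(1 + 2))*((-3 - 1*(-21)) + 89)) = 1/(-28683 + (3*3)*((-3 + 21) + 89)) = 1/(-28683 + 9*(18 + 89)) = 1/(-28683 + 9*107) = 1/(-28683 + 963) = 1/(-27720) = -1/27720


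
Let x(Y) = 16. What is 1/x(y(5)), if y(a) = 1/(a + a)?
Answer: 1/16 ≈ 0.062500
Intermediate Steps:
y(a) = 1/(2*a)
1/x(y(5)) = 1/16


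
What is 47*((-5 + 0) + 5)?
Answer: 0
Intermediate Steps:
47*((-5 + 0) + 5) = 47*(-5 + 5) = 47*0 = 0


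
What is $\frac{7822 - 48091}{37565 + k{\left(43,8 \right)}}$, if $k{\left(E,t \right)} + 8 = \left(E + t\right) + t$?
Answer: $- \frac{40269}{37616} \approx -1.0705$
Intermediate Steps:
$k{\left(E,t \right)} = -8 + E + 2 t$ ($k{\left(E,t \right)} = -8 + \left(\left(E + t\right) + t\right) = -8 + \left(E + 2 t\right) = -8 + E + 2 t$)
$\frac{7822 - 48091}{37565 + k{\left(43,8 \right)}} = \frac{7822 - 48091}{37565 + \left(-8 + 43 + 2 \cdot 8\right)} = - \frac{40269}{37565 + \left(-8 + 43 + 16\right)} = - \frac{40269}{37565 + 51} = - \frac{40269}{37616}$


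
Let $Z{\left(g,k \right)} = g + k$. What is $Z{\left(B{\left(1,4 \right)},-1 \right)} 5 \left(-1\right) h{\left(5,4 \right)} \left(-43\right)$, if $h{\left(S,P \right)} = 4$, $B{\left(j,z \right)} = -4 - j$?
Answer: $-5160$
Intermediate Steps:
$Z{\left(B{\left(1,4 \right)},-1 \right)} 5 \left(-1\right) h{\left(5,4 \right)} \left(-43\right) = \left(\left(-4 - 1\right) - 1\right) 5 \left(-1\right) 4 \left(-43\right) = \left(\left(-4 - 1\right) - 1\right) \left(\left(-5\right) 4\right) \left(-43\right) = \left(-5 - 1\right) \left(-20\right) \left(-43\right) = \left(-6\right) \left(-20\right) \left(-43\right) = 120 \left(-43\right) = -5160$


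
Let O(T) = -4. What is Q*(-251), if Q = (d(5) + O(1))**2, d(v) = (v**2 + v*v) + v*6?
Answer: -1449776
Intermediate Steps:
d(v) = 2*v**2 + 6*v (d(v) = (v**2 + v**2) + 6*v = 2*v**2 + 6*v)
Q = 5776 (Q = (2*5*(3 + 5) - 4)**2 = (2*5*8 - 4)**2 = (80 - 4)**2 = 76**2 = 5776)
Q*(-251) = 5776*(-251) = -1449776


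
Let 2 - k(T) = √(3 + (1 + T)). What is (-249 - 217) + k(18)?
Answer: -464 - √22 ≈ -468.69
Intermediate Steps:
k(T) = 2 - √(4 + T) (k(T) = 2 - √(3 + (1 + T)) = 2 - √(4 + T))
(-249 - 217) + k(18) = (-249 - 217) + (2 - √(4 + 18)) = -466 + (2 - √22) = -464 - √22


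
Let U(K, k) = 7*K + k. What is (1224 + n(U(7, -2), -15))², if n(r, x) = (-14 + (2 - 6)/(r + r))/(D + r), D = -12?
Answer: 162057774096/108241 ≈ 1.4972e+6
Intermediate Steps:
U(K, k) = k + 7*K
n(r, x) = (-14 - 2/r)/(-12 + r) (n(r, x) = (-14 + (2 - 6)/(r + r))/(-12 + r) = (-14 - 4*1/(2*r))/(-12 + r) = (-14 - 2/r)/(-12 + r))
(1224 + n(U(7, -2), -15))² = (1224 + 2*(-1 - 7*(-2 + 7*7))/((-2 + 7*7)*(-12 + (-2 + 7*7))))² = (1224 + 2*(-1 - 7*(-2 + 49))/((-2 + 49)*(-12 + (-2 + 49))))² = (1224 + 2*(-1 - 7*47)/(47*(-12 + 47)))² = (1224 + 2*(1/47)*(-1 - 329)/35)² = (1224 + 2*(1/47)*(1/35)*(-330))² = (1224 - 132/329)² = (402564/329)² = 162057774096/108241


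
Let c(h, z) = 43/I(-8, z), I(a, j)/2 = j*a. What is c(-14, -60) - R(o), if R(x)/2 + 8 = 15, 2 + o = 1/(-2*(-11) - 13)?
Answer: -13397/960 ≈ -13.955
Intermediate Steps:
I(a, j) = 2*a*j (I(a, j) = 2*(j*a) = 2*(a*j) = 2*a*j)
o = -17/9 (o = -2 + 1/(-2*(-11) - 13) = -2 + 1/(22 - 13) = -2 + 1/9 = -2 + ⅑ = -17/9 ≈ -1.8889)
c(h, z) = -43/(16*z) (c(h, z) = 43/((2*(-8)*z)) = 43/((-16*z)) = 43*(-1/(16*z)) = -43/(16*z))
R(x) = 14 (R(x) = -16 + 2*15 = -16 + 30 = 14)
c(-14, -60) - R(o) = -43/16/(-60) - 1*14 = -43/16*(-1/60) - 14 = 43/960 - 14 = -13397/960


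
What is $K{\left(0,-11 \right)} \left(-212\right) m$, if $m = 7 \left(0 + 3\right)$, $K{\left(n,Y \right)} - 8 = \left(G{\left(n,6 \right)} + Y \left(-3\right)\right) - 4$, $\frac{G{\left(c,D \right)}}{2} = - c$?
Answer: $-164724$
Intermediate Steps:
$G{\left(c,D \right)} = - 2 c$ ($G{\left(c,D \right)} = 2 \left(- c\right) = - 2 c$)
$K{\left(n,Y \right)} = 4 - 3 Y - 2 n$ ($K{\left(n,Y \right)} = 8 - \left(4 + 2 n - Y \left(-3\right)\right) = 8 - \left(4 + 2 n + 3 Y\right) = 4 - 3 Y - 2 n$)
$m = 21$ ($m = 7 \cdot 3 = 21$)
$K{\left(0,-11 \right)} \left(-212\right) m = \left(4 - -33 - 0\right) \left(-212\right) 21 = \left(4 + 33 + 0\right) \left(-212\right) 21 = 37 \left(-212\right) 21 = \left(-7844\right) 21 = -164724$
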